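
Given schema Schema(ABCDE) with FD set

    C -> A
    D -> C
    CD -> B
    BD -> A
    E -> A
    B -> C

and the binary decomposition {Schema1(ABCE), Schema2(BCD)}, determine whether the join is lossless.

Common attributes: Schema1 ∩ Schema2 = {BC}.
Closure of {BC}: C → A applies, adding A. So (BC)⁺ = {ABC}.
The closure contains neither all of Schema1 = {ABCE} nor all of Schema2 = {BCD}, so the common attributes are not a superkey of either fragment. The join is lossy.

No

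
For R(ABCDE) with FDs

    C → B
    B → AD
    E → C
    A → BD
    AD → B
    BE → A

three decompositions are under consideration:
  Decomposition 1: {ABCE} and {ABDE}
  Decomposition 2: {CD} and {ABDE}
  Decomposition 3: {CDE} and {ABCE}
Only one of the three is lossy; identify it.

Decomposition 2

Decomposition 1: common = {ABE}, closure = {ABCDE} → lossless.
Decomposition 2: common = {D}, closure = {D} → lossy.
Decomposition 3: common = {CE}, closure = {ABCDE} → lossless.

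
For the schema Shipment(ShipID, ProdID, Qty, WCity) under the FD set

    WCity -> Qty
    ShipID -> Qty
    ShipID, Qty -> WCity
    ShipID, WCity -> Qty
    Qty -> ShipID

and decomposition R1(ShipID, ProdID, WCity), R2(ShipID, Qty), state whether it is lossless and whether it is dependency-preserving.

lossless and dependency-preserving

Lossless test: (ShipID)⁺ = {ShipID, Qty, WCity}, which contains all of one fragment — lossless.
Dependency preservation: WCity → Qty; ShipID, Qty → WCity; ShipID, WCity → Qty are not contained in any single fragment, but the restricted closure of each left-hand side across the fragments still reaches the right-hand side; the remaining FDs each lie inside some fragment. All dependencies are preserved.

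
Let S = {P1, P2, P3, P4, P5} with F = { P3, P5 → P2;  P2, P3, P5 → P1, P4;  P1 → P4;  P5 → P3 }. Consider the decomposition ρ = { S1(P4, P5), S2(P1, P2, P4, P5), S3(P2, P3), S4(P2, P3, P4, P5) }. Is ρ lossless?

Chase test. Columns are P1, P2, P3, P4, P5; row i has aⱼ where attribute j ∈ Si, else bᵢⱼ.
Initial tableau (one row per fragment):
  row 1: b11 b12 b13 a4 a5
  row 2: a1 a2 b23 a4 a5
  row 3: b31 a2 a3 b34 b35
  row 4: b41 a2 a3 a4 a5
Rows 1 and 2 agree on P5; apply P5→P3 and equate their P3 entries.
Rows 1 and 4 agree on P5; apply P5→P3 and equate their P3 entries.
Rows 1 and 2 agree on P3, P5; apply P3, P5→P2 and equate their P2 entries.
Rows 1 and 2 agree on P2, P3, P5; apply P2, P3, P5→P1, P4 and equate their P1, P4 entries.
Rows 1 and 4 agree on P2, P3, P5; apply P2, P3, P5→P1, P4 and equate their P1, P4 entries.
Row 1 is now all distinguished symbols — the join is lossless.

Yes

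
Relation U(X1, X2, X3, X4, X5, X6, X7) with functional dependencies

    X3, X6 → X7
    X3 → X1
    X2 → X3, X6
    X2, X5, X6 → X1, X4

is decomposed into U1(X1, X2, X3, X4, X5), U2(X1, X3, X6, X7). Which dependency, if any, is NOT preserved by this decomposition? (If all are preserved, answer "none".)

Check X2 → X3, X6: no single fragment contains all of {X2, X3, X6}, and the restricted closure of {X2} across the fragments never reaches {X3, X6}.
X3, X6 → X7 is preserved.
X3 → X1 is preserved.
X2, X5, X6 → X1, X4 is preserved.

X2 → X3, X6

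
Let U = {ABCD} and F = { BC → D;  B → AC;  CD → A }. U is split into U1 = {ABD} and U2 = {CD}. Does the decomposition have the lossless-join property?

Common attributes: U1 ∩ U2 = {D}.
No dependency enlarges {D}, so (D)⁺ = {D}.
The closure contains neither all of U1 = {ABD} nor all of U2 = {CD}, so the common attributes are not a superkey of either fragment. The join is lossy.

No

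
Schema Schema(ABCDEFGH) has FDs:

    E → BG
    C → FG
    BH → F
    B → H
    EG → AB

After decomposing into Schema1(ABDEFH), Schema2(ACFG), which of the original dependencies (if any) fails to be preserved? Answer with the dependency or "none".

E → BG

Check E → BG: no single fragment contains all of {BEG}, and the restricted closure of {E} across the fragments never reaches {BG}.
C → FG is preserved.
BH → F is preserved.
B → H is preserved.
EG → AB is preserved.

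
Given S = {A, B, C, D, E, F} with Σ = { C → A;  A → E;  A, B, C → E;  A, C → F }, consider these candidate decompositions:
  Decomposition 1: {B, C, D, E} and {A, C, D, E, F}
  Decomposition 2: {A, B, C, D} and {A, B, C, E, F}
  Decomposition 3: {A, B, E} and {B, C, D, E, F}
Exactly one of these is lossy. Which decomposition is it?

Decomposition 1: common = {C, D, E}, closure = {A, C, D, E, F} → lossless.
Decomposition 2: common = {A, B, C}, closure = {A, B, C, E, F} → lossless.
Decomposition 3: common = {B, E}, closure = {B, E} → lossy.

Decomposition 3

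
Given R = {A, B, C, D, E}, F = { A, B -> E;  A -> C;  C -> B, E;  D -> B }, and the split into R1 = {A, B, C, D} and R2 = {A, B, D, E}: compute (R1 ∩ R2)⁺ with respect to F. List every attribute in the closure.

R1 ∩ R2 = {A, B, D}.
A, B → E applies, adding E
A → C applies, adding C
Closure: {A, B, C, D, E}.

A, B, C, D, E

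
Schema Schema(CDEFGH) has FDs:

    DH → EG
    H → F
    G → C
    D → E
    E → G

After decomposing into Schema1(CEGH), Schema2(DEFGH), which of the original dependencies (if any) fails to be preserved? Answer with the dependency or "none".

none

DH → EG lies within Schema2.
H → F lies within Schema2.
G → C lies within Schema1.
D → E lies within Schema2.
E → G lies within Schema1.
Every dependency is enforceable on the fragments, so the decomposition is dependency-preserving.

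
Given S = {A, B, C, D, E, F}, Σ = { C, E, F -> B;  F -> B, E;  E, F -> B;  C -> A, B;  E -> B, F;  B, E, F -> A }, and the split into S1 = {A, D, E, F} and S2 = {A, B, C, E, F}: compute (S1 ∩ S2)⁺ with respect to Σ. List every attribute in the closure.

A, B, E, F

S1 ∩ S2 = {A, E, F}.
F → B, E applies, adding B
Closure: {A, B, E, F}.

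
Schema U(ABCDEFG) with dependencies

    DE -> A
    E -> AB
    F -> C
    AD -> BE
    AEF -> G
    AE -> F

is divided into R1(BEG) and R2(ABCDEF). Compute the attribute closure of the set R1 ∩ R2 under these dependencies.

R1 ∩ R2 = {BE}.
E → AB applies, adding A
AE → F applies, adding F
F → C applies, adding C
AEF → G applies, adding G
Closure: {ABCEFG}.

ABCEFG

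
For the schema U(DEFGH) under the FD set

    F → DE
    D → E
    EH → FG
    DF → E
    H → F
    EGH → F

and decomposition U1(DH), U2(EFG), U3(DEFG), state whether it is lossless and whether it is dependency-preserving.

Lossless test (chase): Rows 2 and 3 agree on F; apply F→DE and equate their DE entries. Rows 1 and 2 agree on D; apply D→E and equate their E entries. No row becomes fully distinguished — the join is lossy.
Dependency preservation: the restricted closure of {EH} across the fragments never reaches {FG}, so EH → FG cannot be enforced without a join — not preserved.

lossy and not dependency-preserving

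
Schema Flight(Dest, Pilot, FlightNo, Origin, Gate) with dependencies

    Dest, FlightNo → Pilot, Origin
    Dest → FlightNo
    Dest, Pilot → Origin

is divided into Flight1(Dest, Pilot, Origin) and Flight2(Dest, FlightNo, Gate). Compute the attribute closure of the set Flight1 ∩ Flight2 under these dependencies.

Dest, Pilot, FlightNo, Origin

Flight1 ∩ Flight2 = {Dest}.
Dest → FlightNo applies, adding FlightNo
Dest, FlightNo → Pilot, Origin applies, adding Pilot, Origin
Closure: {Dest, Pilot, FlightNo, Origin}.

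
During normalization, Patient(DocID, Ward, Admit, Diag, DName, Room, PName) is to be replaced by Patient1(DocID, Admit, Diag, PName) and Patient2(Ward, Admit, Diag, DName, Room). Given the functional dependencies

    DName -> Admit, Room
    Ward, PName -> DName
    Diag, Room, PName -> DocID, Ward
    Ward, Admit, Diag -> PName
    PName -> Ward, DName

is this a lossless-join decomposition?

Common attributes: Patient1 ∩ Patient2 = {Admit, Diag}.
No dependency enlarges {Admit, Diag}, so (Admit, Diag)⁺ = {Admit, Diag}.
The closure contains neither all of Patient1 = {DocID, Admit, Diag, PName} nor all of Patient2 = {Ward, Admit, Diag, DName, Room}, so the common attributes are not a superkey of either fragment. The join is lossy.

No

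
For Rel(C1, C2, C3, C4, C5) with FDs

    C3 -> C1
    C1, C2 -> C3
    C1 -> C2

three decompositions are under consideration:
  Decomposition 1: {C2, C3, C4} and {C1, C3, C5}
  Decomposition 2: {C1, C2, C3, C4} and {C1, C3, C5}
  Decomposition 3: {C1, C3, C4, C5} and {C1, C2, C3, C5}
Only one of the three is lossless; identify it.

Decomposition 1: common = {C3}, closure = {C1, C2, C3} → lossy.
Decomposition 2: common = {C1, C3}, closure = {C1, C2, C3} → lossy.
Decomposition 3: common = {C1, C3, C5}, closure = {C1, C2, C3, C5} → lossless.

Decomposition 3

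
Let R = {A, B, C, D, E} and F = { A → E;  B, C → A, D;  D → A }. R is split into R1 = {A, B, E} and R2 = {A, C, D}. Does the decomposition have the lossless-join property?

No

Common attributes: R1 ∩ R2 = {A}.
Closure of {A}: A → E applies, adding E. So (A)⁺ = {A, E}.
The closure contains neither all of R1 = {A, B, E} nor all of R2 = {A, C, D}, so the common attributes are not a superkey of either fragment. The join is lossy.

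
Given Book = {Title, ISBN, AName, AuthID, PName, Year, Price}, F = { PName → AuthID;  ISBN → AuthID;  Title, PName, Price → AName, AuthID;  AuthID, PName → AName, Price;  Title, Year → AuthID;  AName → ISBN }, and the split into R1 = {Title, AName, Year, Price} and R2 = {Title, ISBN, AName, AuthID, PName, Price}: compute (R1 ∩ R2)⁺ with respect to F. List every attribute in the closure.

Title, ISBN, AName, AuthID, Price

R1 ∩ R2 = {Title, AName, Price}.
AName → ISBN applies, adding ISBN
ISBN → AuthID applies, adding AuthID
Closure: {Title, ISBN, AName, AuthID, Price}.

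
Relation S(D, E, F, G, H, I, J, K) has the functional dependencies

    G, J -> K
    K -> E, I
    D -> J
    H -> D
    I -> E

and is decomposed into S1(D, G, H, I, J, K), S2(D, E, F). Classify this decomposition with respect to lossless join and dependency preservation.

lossy and not dependency-preserving

Lossless test: (D)⁺ = {D, J}, which is a superkey of neither fragment — lossy.
Dependency preservation: the restricted closure of {K} across the fragments never reaches {E, I}, so K → E, I cannot be enforced without a join — not preserved.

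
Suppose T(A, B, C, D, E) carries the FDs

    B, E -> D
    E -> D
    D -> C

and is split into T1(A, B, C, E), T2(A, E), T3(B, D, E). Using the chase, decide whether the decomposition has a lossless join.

Chase test. Columns are A, B, C, D, E; row i has aⱼ where attribute j ∈ Ti, else bᵢⱼ.
Initial tableau (one row per fragment):
  row 1: a1 a2 a3 b14 a5
  row 2: a1 b22 b23 b24 a5
  row 3: b31 a2 b33 a4 a5
Rows 1 and 3 agree on B, E; apply B, E→D and equate their D entries.
Rows 1 and 2 agree on E; apply E→D and equate their D entries.
Rows 1 and 2 agree on D; apply D→C and equate their C entries.
Rows 1 and 3 agree on D; apply D→C and equate their C entries.
Row 1 is now all distinguished symbols — the join is lossless.

Yes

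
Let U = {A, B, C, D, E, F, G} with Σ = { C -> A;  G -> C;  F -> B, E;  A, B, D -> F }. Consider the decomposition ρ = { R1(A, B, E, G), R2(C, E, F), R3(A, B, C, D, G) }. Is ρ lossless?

Chase test. Columns are A, B, C, D, E, F, G; row i has aⱼ where attribute j ∈ Ri, else bᵢⱼ.
Initial tableau (one row per fragment):
  row 1: a1 a2 b13 b14 a5 b16 a7
  row 2: b21 b22 a3 b24 a5 a6 b27
  row 3: a1 a2 a3 a4 b35 b36 a7
Rows 2 and 3 agree on C; apply C→A and equate their A entries.
Rows 1 and 3 agree on G; apply G→C and equate their C entries.
No row becomes fully distinguished — the join is lossy.

No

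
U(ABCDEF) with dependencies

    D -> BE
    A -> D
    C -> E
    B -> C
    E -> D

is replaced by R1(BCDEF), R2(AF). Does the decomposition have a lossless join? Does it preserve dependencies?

Lossless test: (F)⁺ = {F}, which is a superkey of neither fragment — lossy.
Dependency preservation: the restricted closure of {A} across the fragments never reaches {D}, so A → D cannot be enforced without a join — not preserved.

lossy and not dependency-preserving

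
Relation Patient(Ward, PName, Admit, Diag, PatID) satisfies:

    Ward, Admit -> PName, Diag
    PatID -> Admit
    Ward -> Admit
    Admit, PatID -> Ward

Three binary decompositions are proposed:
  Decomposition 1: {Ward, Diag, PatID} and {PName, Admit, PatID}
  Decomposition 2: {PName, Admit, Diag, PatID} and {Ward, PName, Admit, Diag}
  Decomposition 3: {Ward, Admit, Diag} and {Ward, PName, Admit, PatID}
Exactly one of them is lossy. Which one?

Decomposition 2

Decomposition 1: common = {PatID}, closure = {Ward, PName, Admit, Diag, PatID} → lossless.
Decomposition 2: common = {PName, Admit, Diag}, closure = {PName, Admit, Diag} → lossy.
Decomposition 3: common = {Ward, Admit}, closure = {Ward, PName, Admit, Diag} → lossless.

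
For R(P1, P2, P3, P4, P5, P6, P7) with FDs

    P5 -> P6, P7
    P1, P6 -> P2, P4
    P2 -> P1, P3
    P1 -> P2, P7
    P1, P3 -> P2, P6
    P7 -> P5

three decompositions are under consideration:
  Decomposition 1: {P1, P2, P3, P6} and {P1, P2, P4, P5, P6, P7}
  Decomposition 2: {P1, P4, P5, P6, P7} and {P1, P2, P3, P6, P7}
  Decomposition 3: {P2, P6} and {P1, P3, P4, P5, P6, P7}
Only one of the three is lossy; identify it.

Decomposition 1: common = {P1, P2, P6}, closure = {P1, P2, P3, P4, P5, P6, P7} → lossless.
Decomposition 2: common = {P1, P6, P7}, closure = {P1, P2, P3, P4, P5, P6, P7} → lossless.
Decomposition 3: common = {P6}, closure = {P6} → lossy.

Decomposition 3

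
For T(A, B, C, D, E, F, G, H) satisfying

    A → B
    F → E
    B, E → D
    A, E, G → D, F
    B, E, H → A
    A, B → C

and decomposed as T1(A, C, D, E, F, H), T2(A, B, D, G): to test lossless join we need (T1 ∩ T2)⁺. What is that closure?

T1 ∩ T2 = {A, D}.
A → B applies, adding B
A, B → C applies, adding C
Closure: {A, B, C, D}.

A, B, C, D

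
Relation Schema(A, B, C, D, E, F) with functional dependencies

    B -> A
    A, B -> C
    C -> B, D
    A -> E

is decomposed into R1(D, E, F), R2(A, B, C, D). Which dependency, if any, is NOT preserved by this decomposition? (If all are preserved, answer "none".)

Check A → E: no single fragment contains all of {A, E}, and the restricted closure of {A} across the fragments never reaches {E}.
B → A is preserved.
A, B → C is preserved.
C → B, D is preserved.

A -> E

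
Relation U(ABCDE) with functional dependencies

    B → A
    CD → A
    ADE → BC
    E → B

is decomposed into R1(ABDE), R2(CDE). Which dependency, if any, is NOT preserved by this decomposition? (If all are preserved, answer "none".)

Check CD → A: no single fragment contains all of {ACD}, and the restricted closure of {CD} across the fragments never reaches {A}.
B → A is preserved.
ADE → BC is preserved.
E → B is preserved.

CD → A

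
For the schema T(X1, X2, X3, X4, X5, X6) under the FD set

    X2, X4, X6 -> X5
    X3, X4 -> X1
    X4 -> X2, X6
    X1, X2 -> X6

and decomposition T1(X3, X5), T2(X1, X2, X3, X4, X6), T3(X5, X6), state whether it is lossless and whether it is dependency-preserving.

lossy and not dependency-preserving

Lossless test (chase): applying each FD to every pair of rows produces no changes in the tableau, so no row becomes fully distinguished — the join is lossy.
Dependency preservation: the restricted closure of {X2, X4, X6} across the fragments never reaches {X5}, so X2, X4, X6 → X5 cannot be enforced without a join — not preserved.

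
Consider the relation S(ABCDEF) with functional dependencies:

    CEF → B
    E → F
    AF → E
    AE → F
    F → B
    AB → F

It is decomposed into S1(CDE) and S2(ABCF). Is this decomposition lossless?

Common attributes: S1 ∩ S2 = {C}.
No dependency enlarges {C}, so (C)⁺ = {C}.
The closure contains neither all of S1 = {CDE} nor all of S2 = {ABCF}, so the common attributes are not a superkey of either fragment. The join is lossy.

No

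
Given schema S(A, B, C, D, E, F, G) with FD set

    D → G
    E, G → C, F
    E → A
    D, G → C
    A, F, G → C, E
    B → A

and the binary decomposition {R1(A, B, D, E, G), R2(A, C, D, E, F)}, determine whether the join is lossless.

Common attributes: R1 ∩ R2 = {A, D, E}.
Closure of {A, D, E}: D → G applies, adding G; E, G → C, F applies, adding C, F. So (A, D, E)⁺ = {A, C, D, E, F, G}.
This closure contains every attribute of R2, so R1 ∩ R2 → R2. The join is lossless.

Yes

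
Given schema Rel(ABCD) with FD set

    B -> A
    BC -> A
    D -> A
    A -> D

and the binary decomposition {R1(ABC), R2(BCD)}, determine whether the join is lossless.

Common attributes: R1 ∩ R2 = {BC}.
Closure of {BC}: B → A applies, adding A; A → D applies, adding D. So (BC)⁺ = {ABCD}.
This closure contains every attribute of R1, so R1 ∩ R2 → R1. The join is lossless.

Yes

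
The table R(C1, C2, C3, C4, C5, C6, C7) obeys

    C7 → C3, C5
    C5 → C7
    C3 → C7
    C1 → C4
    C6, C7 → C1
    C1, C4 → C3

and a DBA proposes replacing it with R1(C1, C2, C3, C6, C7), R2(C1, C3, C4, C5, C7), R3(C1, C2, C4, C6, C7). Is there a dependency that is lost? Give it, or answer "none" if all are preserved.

none

C7 → C3, C5 lies within R2.
C5 → C7 lies within R2.
C3 → C7 lies within R1.
C1 → C4 lies within R2.
C6, C7 → C1 lies within R1.
C1, C4 → C3 lies within R2.
Every dependency is enforceable on the fragments, so the decomposition is dependency-preserving.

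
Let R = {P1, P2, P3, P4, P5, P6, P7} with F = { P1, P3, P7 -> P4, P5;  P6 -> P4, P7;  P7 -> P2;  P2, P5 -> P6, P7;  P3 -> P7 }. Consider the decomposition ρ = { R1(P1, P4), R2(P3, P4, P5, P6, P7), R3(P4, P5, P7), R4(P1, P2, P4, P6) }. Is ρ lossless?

Chase test. Columns are P1, P2, P3, P4, P5, P6, P7; row i has aⱼ where attribute j ∈ Ri, else bᵢⱼ.
Initial tableau (one row per fragment):
  row 1: a1 b12 b13 a4 b15 b16 b17
  row 2: b21 b22 a3 a4 a5 a6 a7
  row 3: b31 b32 b33 a4 a5 b36 a7
  row 4: a1 a2 b43 a4 b45 a6 b47
Rows 2 and 4 agree on P6; apply P6→P4, P7 and equate their P4, P7 entries.
Rows 2 and 3 agree on P7; apply P7→P2 and equate their P2 entries.
Rows 2 and 4 agree on P7; apply P7→P2 and equate their P2 entries.
Rows 2 and 3 agree on P2, P5; apply P2, P5→P6, P7 and equate their P6, P7 entries.
No row becomes fully distinguished — the join is lossy.

No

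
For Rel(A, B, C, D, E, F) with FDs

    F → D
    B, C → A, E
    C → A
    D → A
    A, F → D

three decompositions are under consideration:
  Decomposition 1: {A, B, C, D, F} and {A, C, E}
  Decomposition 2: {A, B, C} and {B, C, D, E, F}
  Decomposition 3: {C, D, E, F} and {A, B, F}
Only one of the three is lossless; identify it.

Decomposition 2

Decomposition 1: common = {A, C}, closure = {A, C} → lossy.
Decomposition 2: common = {B, C}, closure = {A, B, C, E} → lossless.
Decomposition 3: common = {F}, closure = {A, D, F} → lossy.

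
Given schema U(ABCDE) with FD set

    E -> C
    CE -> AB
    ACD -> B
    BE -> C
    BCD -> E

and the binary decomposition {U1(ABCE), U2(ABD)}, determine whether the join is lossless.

No

Common attributes: U1 ∩ U2 = {AB}.
No dependency enlarges {AB}, so (AB)⁺ = {AB}.
The closure contains neither all of U1 = {ABCE} nor all of U2 = {ABD}, so the common attributes are not a superkey of either fragment. The join is lossy.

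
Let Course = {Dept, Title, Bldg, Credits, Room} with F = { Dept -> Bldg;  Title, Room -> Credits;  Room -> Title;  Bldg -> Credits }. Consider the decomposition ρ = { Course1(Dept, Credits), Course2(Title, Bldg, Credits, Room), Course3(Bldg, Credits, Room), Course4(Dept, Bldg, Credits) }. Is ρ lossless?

No

Chase test. Columns are Dept, Title, Bldg, Credits, Room; row i has aⱼ where attribute j ∈ Coursei, else bᵢⱼ.
Initial tableau (one row per fragment):
  row 1: a1 b12 b13 a4 b15
  row 2: b21 a2 a3 a4 a5
  row 3: b31 b32 a3 a4 a5
  row 4: a1 b42 a3 a4 b45
Rows 1 and 4 agree on Dept; apply Dept→Bldg and equate their Bldg entries.
Rows 2 and 3 agree on Room; apply Room→Title and equate their Title entries.
No row becomes fully distinguished — the join is lossy.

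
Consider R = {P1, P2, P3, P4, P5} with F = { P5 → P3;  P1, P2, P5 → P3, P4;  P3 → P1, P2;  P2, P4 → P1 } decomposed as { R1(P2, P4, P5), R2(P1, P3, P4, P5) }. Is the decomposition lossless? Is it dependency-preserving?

Lossless test: (P4, P5)⁺ = {P1, P2, P3, P4, P5}, which contains all of one fragment — lossless.
Dependency preservation: the restricted closure of {P3} across the fragments never reaches {P1, P2}, so P3 → P1, P2 cannot be enforced without a join — not preserved.

lossless but not dependency-preserving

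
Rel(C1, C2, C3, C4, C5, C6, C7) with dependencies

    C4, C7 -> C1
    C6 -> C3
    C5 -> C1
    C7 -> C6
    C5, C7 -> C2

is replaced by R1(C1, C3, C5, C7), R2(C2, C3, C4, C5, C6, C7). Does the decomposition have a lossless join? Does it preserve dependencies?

Lossless test: (C3, C5, C7)⁺ = {C1, C2, C3, C5, C6, C7}, which contains all of one fragment — lossless.
Dependency preservation: the restricted closure of {C4, C7} across the fragments never reaches {C1}, so C4, C7 → C1 cannot be enforced without a join — not preserved.

lossless but not dependency-preserving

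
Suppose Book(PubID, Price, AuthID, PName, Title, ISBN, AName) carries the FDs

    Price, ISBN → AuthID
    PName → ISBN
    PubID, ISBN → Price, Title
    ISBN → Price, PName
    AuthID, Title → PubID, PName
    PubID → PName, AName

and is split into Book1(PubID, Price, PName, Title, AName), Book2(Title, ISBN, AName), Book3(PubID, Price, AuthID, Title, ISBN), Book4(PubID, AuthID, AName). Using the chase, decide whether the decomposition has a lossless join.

Chase test. Columns are PubID, Price, AuthID, PName, Title, ISBN, AName; row i has aⱼ where attribute j ∈ Booki, else bᵢⱼ.
Initial tableau (one row per fragment):
  row 1: a1 a2 b13 a4 a5 b16 a7
  row 2: b21 b22 b23 b24 a5 a6 a7
  row 3: a1 a2 a3 b34 a5 a6 b37
  row 4: a1 b42 a3 b44 b45 b46 a7
Rows 2 and 3 agree on ISBN; apply ISBN→Price, PName and equate their Price, PName entries.
Rows 1 and 3 agree on PubID; apply PubID→PName, AName and equate their PName, AName entries.
Rows 1 and 4 agree on PubID; apply PubID→PName, AName and equate their PName, AName entries.
Rows 2 and 3 agree on Price, ISBN; apply Price, ISBN→AuthID and equate their AuthID entries.
Rows 1 and 2 agree on PName; apply PName→ISBN and equate their ISBN entries.
Rows 1 and 4 agree on PName; apply PName→ISBN and equate their ISBN entries.
Rows 1 and 4 agree on PubID, ISBN; apply PubID, ISBN→Price, Title and equate their Price, Title entries.
Rows 2 and 3 agree on AuthID, Title; apply AuthID, Title→PubID, PName and equate their PubID, PName entries.
Rows 1 and 2 agree on Price, ISBN; apply Price, ISBN→AuthID and equate their AuthID entries.
Row 1 is now all distinguished symbols — the join is lossless.

Yes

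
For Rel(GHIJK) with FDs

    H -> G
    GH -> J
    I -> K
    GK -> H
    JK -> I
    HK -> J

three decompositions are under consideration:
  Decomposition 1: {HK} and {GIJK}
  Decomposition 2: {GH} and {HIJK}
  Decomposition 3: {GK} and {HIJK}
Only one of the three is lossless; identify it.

Decomposition 2

Decomposition 1: common = {K}, closure = {K} → lossy.
Decomposition 2: common = {H}, closure = {GHJ} → lossless.
Decomposition 3: common = {K}, closure = {K} → lossy.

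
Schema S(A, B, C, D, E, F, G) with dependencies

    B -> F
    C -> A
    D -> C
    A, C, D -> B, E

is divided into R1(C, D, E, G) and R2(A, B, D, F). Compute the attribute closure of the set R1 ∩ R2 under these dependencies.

A, B, C, D, E, F

R1 ∩ R2 = {D}.
D → C applies, adding C
C → A applies, adding A
A, C, D → B, E applies, adding B, E
B → F applies, adding F
Closure: {A, B, C, D, E, F}.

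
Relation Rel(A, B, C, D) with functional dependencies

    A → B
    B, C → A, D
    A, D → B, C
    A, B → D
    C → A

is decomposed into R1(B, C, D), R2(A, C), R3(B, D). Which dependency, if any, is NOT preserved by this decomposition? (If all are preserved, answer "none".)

none

A → B: restricted closure across fragments reaches B.
B, C → A, D: restricted closure across fragments reaches A, D.
A, D → B, C: restricted closure across fragments reaches B, C.
A, B → D: restricted closure across fragments reaches D.
C → A lies within R2.
Every dependency is enforceable on the fragments, so the decomposition is dependency-preserving.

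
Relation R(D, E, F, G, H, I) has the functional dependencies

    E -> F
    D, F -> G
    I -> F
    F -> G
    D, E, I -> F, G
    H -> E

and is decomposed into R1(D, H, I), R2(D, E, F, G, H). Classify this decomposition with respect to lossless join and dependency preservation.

lossless but not dependency-preserving

Lossless test: (D, H)⁺ = {D, E, F, G, H}, which contains all of one fragment — lossless.
Dependency preservation: the restricted closure of {I} across the fragments never reaches {F}, so I → F cannot be enforced without a join — not preserved.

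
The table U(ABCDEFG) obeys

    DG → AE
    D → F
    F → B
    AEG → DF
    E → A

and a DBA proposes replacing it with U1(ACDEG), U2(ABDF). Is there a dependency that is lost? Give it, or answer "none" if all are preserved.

none

DG → AE lies within U1.
D → F lies within U2.
F → B lies within U2.
AEG → DF: restricted closure across fragments reaches DF.
E → A lies within U1.
Every dependency is enforceable on the fragments, so the decomposition is dependency-preserving.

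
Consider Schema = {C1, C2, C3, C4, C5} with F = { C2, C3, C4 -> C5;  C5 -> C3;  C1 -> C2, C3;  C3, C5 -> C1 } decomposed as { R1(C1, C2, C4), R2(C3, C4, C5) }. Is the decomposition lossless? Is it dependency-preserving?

lossy and not dependency-preserving

Lossless test: (C4)⁺ = {C4}, which is a superkey of neither fragment — lossy.
Dependency preservation: the restricted closure of {C2, C3, C4} across the fragments never reaches {C5}, so C2, C3, C4 → C5 cannot be enforced without a join — not preserved.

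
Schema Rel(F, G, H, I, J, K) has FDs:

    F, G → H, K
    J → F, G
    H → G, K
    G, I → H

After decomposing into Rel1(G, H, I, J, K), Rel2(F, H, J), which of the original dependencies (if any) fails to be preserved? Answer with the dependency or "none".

F, G → H, K

Check F, G → H, K: no single fragment contains all of {F, G, H, K}, and the restricted closure of {F, G} across the fragments never reaches {H, K}.
J → F, G is preserved.
H → G, K is preserved.
G, I → H is preserved.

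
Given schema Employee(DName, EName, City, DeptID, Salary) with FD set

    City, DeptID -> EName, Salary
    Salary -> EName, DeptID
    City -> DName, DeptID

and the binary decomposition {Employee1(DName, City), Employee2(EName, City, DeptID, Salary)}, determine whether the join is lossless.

Common attributes: Employee1 ∩ Employee2 = {City}.
Closure of {City}: City → DName, DeptID applies, adding DName, DeptID; City, DeptID → EName, Salary applies, adding EName, Salary. So (City)⁺ = {DName, EName, City, DeptID, Salary}.
This closure contains every attribute of Employee1, so Employee1 ∩ Employee2 → Employee1. The join is lossless.

Yes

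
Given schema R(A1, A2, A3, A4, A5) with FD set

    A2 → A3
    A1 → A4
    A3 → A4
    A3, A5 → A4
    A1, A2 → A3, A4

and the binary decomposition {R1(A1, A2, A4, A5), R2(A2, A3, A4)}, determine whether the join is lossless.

Yes

Common attributes: R1 ∩ R2 = {A2, A4}.
Closure of {A2, A4}: A2 → A3 applies, adding A3. So (A2, A4)⁺ = {A2, A3, A4}.
This closure contains every attribute of R2, so R1 ∩ R2 → R2. The join is lossless.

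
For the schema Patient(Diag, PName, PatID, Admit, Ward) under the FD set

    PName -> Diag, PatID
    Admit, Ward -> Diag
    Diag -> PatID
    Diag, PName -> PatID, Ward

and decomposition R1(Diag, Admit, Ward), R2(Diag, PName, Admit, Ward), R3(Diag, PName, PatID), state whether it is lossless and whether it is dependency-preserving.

lossless and dependency-preserving

Lossless test (chase): Rows 2 and 3 agree on PName; apply PName→Diag, PatID and equate their Diag, PatID entries. Rows 1 and 2 agree on Diag; apply Diag→PatID and equate their PatID entries. Rows 2 and 3 agree on Diag, PName; apply Diag, PName→PatID, Ward and equate their PatID, Ward entries. Row 2 is now all distinguished symbols — the join is lossless.
Dependency preservation: Diag, PName → PatID, Ward is not contained in any single fragment, but the restricted closure of its left-hand side across the fragments still reaches the right-hand side; the remaining FDs each lie inside some fragment. All dependencies are preserved.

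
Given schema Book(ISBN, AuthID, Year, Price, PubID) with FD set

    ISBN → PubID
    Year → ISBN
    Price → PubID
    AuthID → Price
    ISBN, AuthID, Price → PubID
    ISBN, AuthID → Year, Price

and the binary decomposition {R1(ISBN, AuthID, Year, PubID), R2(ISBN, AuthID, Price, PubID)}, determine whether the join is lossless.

Yes

Common attributes: R1 ∩ R2 = {ISBN, AuthID, PubID}.
Closure of {ISBN, AuthID, PubID}: AuthID → Price applies, adding Price; ISBN, AuthID → Year, Price applies, adding Year. So (ISBN, AuthID, PubID)⁺ = {ISBN, AuthID, Year, Price, PubID}.
This closure contains every attribute of R1, so R1 ∩ R2 → R1. The join is lossless.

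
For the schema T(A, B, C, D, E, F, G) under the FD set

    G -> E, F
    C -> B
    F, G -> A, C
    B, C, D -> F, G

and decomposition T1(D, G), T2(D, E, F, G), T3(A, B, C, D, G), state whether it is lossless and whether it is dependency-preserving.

Lossless test (chase): Rows 1 and 2 agree on G; apply G→E, F and equate their E, F entries. Rows 1 and 3 agree on G; apply G→E, F and equate their E, F entries. Rows 1 and 2 agree on F, G; apply F, G→A, C and equate their A, C entries. Rows 1 and 3 agree on F, G; apply F, G→A, C and equate their A, C entries. Rows 1 and 2 agree on C; apply C→B and equate their B entries. Rows 1 and 3 agree on C; apply C→B and equate their B entries. Row 1 is now all distinguished symbols — the join is lossless.
Dependency preservation: F, G → A, C; B, C, D → F, G are not contained in any single fragment, but the restricted closure of each left-hand side across the fragments still reaches the right-hand side; the remaining FDs each lie inside some fragment. All dependencies are preserved.

lossless and dependency-preserving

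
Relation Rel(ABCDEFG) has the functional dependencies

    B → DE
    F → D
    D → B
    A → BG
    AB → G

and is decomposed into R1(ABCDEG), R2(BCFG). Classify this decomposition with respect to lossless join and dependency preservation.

lossy but dependency-preserving

Lossless test: (BCG)⁺ = {BCDEG}, which is a superkey of neither fragment — lossy.
Dependency preservation: F → D is not contained in any single fragment, but the restricted closure of its left-hand side across the fragments still reaches the right-hand side; the remaining FDs each lie inside some fragment. All dependencies are preserved.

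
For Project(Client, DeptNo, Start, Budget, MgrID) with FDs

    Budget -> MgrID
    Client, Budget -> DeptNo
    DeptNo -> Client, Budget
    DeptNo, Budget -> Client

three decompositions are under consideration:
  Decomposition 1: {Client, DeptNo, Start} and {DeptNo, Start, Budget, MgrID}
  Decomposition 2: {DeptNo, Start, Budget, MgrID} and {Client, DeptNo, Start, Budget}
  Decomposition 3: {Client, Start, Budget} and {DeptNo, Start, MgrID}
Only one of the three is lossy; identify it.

Decomposition 3

Decomposition 1: common = {DeptNo, Start}, closure = {Client, DeptNo, Start, Budget, MgrID} → lossless.
Decomposition 2: common = {DeptNo, Start, Budget}, closure = {Client, DeptNo, Start, Budget, MgrID} → lossless.
Decomposition 3: common = {Start}, closure = {Start} → lossy.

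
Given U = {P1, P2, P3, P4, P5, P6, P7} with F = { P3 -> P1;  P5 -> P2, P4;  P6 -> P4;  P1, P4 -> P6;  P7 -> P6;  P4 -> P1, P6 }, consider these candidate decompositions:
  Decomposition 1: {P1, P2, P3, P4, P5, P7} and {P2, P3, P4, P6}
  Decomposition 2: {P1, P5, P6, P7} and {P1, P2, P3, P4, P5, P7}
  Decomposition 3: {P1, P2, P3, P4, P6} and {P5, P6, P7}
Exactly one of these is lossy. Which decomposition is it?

Decomposition 3

Decomposition 1: common = {P2, P3, P4}, closure = {P1, P2, P3, P4, P6} → lossless.
Decomposition 2: common = {P1, P5, P7}, closure = {P1, P2, P4, P5, P6, P7} → lossless.
Decomposition 3: common = {P6}, closure = {P1, P4, P6} → lossy.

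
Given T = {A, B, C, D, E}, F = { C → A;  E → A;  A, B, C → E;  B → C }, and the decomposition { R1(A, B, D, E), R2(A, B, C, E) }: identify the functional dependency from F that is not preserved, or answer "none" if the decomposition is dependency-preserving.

none

C → A lies within R2.
E → A lies within R1.
A, B, C → E lies within R2.
B → C lies within R2.
Every dependency is enforceable on the fragments, so the decomposition is dependency-preserving.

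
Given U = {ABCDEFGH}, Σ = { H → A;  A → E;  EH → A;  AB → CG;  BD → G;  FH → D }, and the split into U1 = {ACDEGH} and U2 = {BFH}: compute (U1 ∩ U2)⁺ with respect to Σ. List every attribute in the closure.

AEH

U1 ∩ U2 = {H}.
H → A applies, adding A
A → E applies, adding E
Closure: {AEH}.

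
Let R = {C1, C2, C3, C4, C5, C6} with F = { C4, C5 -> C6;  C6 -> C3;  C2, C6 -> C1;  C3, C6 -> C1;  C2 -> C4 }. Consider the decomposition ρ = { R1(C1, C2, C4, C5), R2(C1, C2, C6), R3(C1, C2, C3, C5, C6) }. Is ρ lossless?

Yes

Chase test. Columns are C1, C2, C3, C4, C5, C6; row i has aⱼ where attribute j ∈ Ri, else bᵢⱼ.
Initial tableau (one row per fragment):
  row 1: a1 a2 b13 a4 a5 b16
  row 2: a1 a2 b23 b24 b25 a6
  row 3: a1 a2 a3 b34 a5 a6
Rows 2 and 3 agree on C6; apply C6→C3 and equate their C3 entries.
Rows 1 and 2 agree on C2; apply C2→C4 and equate their C4 entries.
Rows 1 and 3 agree on C2; apply C2→C4 and equate their C4 entries.
Rows 1 and 3 agree on C4, C5; apply C4, C5→C6 and equate their C6 entries.
Rows 1 and 2 agree on C6; apply C6→C3 and equate their C3 entries.
Row 1 is now all distinguished symbols — the join is lossless.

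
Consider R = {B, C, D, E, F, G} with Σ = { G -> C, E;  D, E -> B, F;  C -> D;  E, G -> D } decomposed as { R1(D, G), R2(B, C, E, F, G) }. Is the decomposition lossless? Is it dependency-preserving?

lossless but not dependency-preserving

Lossless test: (G)⁺ = {B, C, D, E, F, G}, which contains all of one fragment — lossless.
Dependency preservation: the restricted closure of {D, E} across the fragments never reaches {B, F}, so D, E → B, F cannot be enforced without a join — not preserved.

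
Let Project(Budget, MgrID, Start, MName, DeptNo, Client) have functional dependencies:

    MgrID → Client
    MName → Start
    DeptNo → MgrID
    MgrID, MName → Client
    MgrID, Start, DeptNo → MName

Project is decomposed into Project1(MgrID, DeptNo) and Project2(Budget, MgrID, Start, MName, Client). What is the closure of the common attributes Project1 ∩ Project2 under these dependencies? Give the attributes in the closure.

MgrID, Client

Project1 ∩ Project2 = {MgrID}.
MgrID → Client applies, adding Client
Closure: {MgrID, Client}.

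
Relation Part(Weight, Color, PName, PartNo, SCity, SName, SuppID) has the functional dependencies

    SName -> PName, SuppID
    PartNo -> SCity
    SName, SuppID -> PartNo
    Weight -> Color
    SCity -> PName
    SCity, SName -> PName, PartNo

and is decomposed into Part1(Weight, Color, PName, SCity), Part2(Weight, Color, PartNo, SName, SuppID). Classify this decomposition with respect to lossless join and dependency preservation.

lossy and not dependency-preserving

Lossless test: (Weight, Color)⁺ = {Weight, Color}, which is a superkey of neither fragment — lossy.
Dependency preservation: the restricted closure of {SName} across the fragments never reaches {PName, SuppID}, so SName → PName, SuppID cannot be enforced without a join — not preserved.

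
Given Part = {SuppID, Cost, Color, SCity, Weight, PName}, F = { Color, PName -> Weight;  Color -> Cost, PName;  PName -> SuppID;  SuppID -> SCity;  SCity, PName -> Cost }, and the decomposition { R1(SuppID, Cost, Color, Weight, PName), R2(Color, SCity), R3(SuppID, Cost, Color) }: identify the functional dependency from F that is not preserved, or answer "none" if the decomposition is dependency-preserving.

SuppID -> SCity

Check SuppID → SCity: no single fragment contains all of {SuppID, SCity}, and the restricted closure of {SuppID} across the fragments never reaches {SCity}.
Color, PName → Weight is preserved.
Color → Cost, PName is preserved.
PName → SuppID is preserved.
SCity, PName → Cost is preserved.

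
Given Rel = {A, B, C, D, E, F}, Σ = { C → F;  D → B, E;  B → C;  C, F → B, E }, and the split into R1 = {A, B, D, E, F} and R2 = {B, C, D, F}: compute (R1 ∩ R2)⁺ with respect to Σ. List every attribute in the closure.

B, C, D, E, F

R1 ∩ R2 = {B, D, F}.
D → B, E applies, adding E
B → C applies, adding C
Closure: {B, C, D, E, F}.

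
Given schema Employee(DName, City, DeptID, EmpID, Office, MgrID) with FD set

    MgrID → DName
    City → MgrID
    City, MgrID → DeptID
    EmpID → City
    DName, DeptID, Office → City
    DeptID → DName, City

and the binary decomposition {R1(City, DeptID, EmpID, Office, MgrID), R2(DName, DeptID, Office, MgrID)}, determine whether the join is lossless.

Common attributes: R1 ∩ R2 = {DeptID, Office, MgrID}.
Closure of {DeptID, Office, MgrID}: MgrID → DName applies, adding DName; DName, DeptID, Office → City applies, adding City. So (DeptID, Office, MgrID)⁺ = {DName, City, DeptID, Office, MgrID}.
This closure contains every attribute of R2, so R1 ∩ R2 → R2. The join is lossless.

Yes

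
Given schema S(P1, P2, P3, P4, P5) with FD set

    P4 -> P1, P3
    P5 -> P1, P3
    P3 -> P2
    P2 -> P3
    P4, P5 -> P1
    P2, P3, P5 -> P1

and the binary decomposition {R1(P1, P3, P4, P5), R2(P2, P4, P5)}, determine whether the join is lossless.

Common attributes: R1 ∩ R2 = {P4, P5}.
Closure of {P4, P5}: P4 → P1, P3 applies, adding P1, P3; P3 → P2 applies, adding P2. So (P4, P5)⁺ = {P1, P2, P3, P4, P5}.
This closure contains every attribute of R1, so R1 ∩ R2 → R1. The join is lossless.

Yes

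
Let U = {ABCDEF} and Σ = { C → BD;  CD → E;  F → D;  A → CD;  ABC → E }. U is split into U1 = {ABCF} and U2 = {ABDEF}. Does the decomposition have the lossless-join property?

Yes

Common attributes: U1 ∩ U2 = {ABF}.
Closure of {ABF}: F → D applies, adding D; A → CD applies, adding C; ABC → E applies, adding E. So (ABF)⁺ = {ABCDEF}.
This closure contains every attribute of U1, so U1 ∩ U2 → U1. The join is lossless.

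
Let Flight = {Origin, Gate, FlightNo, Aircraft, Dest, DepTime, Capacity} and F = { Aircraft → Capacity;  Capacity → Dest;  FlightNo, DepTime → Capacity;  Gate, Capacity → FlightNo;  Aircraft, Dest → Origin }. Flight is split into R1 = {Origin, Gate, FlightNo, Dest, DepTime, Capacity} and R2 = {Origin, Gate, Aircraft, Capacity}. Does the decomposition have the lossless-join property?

Common attributes: R1 ∩ R2 = {Origin, Gate, Capacity}.
Closure of {Origin, Gate, Capacity}: Capacity → Dest applies, adding Dest; Gate, Capacity → FlightNo applies, adding FlightNo. So (Origin, Gate, Capacity)⁺ = {Origin, Gate, FlightNo, Dest, Capacity}.
The closure contains neither all of R1 = {Origin, Gate, FlightNo, Dest, DepTime, Capacity} nor all of R2 = {Origin, Gate, Aircraft, Capacity}, so the common attributes are not a superkey of either fragment. The join is lossy.

No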